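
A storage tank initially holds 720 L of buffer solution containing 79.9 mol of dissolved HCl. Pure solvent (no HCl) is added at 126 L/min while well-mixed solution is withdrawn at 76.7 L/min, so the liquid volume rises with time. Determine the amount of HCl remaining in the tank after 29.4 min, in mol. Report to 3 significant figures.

Total volume: dV/dt = Q_in − Q_out = 49.300 L/min, so V(t) = 720 + 49.300 t and V(29.4) = 2169.4 L.
Solute balance: dm/dt = 0 − Q_out C = −Q_out m/V(t).
dm/m = −Q_out dt/(V₀ + 49.300 t); integrating gives ln(m/m₀) = −(Q_out/(Q_in−Q_out)) ln(V/V₀).
m = m₀ (V₀/V)^(Q_out/(Q_in−Q_out)) = 79.9 × (720/2169.4)^(1.5558) = 14.365 mol.

14.4 mol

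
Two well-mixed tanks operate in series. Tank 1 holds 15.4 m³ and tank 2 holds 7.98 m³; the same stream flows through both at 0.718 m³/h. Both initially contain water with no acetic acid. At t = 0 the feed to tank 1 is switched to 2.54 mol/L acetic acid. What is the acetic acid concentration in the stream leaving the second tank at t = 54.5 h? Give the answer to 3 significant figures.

Species balance on tank i: dCᵢ/dt = (Cᵢ₋₁ − Cᵢ)/τᵢ with τᵢ = Vᵢ/Q.
τ₁ = 15.4/0.718 = 21.448 h; τ₂ = 7.98/0.718 = 11.114 h.
Tank 1: C₁ = C_in(1 − e^(−t/τ₁)). Tank 2 (τ₁ ≠ τ₂): C₂ = C_in[1 − (τ₁ e^(−t/τ₁) − τ₂ e^(−t/τ₂))/(τ₁ − τ₂)].
At t = 54.5: e^(−t/τ₁) = 0.078790, e^(−t/τ₂) = 0.0074196.
C₂ = 2.54·[1 − (21.448·0.078790 − 11.114·0.0074196)/(10.334)] = 2.54·0.84445 = 2.1449 mol/L.

2.14 mol/L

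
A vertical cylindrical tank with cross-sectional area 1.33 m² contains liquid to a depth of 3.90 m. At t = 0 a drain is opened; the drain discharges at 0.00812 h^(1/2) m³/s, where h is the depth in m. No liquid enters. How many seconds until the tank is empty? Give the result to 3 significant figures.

647 s

With no inflow, A dh/dt = −0.00812 √h.
∫ h^(−1/2) dh = −(0.00812/A) ∫ dt, giving 2√h = 2√h₀ − (0.00812/A) t.
Tank is empty when √h = 0: t_empty = 2A√h₀/0.00812.
t_empty = 2·1.33·√3.90/0.00812 = 2.6600·1.9748/0.00812 = 646.93 s.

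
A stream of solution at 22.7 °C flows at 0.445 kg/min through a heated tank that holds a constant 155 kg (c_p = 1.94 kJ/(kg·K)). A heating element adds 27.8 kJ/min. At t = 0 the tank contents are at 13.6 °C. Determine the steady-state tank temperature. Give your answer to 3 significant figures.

54.9 °C

M c_p dT/dt = ṁ c_p (T_in − T) + Q̇.
At steady state dT/dt = 0 ⇒ T_ss = T_in + Q̇/(ṁ c_p) = 22.7 + 27.8/(0.445·1.94) = 54.902 °C.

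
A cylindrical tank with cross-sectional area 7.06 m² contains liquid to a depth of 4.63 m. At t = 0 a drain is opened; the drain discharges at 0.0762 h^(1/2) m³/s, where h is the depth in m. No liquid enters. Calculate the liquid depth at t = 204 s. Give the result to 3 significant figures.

A dh/dt = −Q_out = −0.0762 √h.
This is separable: 2 d(√h)/dt = −0.0762/A, so √h = √h₀ − (0.0762/(2A)) t.
√h = √4.63 − 0.0762·204/(2·7.06) = 2.1517 − 1.1009 = 1.0508.
h = 1.0508² = 1.1043 m.

1.10 m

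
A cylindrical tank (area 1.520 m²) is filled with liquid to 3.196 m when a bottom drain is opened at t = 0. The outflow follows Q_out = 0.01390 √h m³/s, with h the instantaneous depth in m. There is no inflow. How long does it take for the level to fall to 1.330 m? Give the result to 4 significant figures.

With no inflow, A dh/dt = −0.01390 √h.
∫ h^(−1/2) dh = −(0.01390/A) ∫ dt, giving 2√h = 2√h₀ − (0.01390/A) t.
t = 2A(√h₀ − √h)/0.01390 = 2·1.520·(√3.196 − √1.330)/0.01390
  = 3.04000 × (1.78774 − 1.15326) / 0.01390 = 138.764 s.

138.8 s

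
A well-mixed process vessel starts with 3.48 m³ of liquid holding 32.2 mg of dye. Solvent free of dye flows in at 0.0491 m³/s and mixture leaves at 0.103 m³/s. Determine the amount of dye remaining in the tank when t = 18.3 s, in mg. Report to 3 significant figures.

Total volume: dV/dt = Q_in − Q_out = -0.053900 m³/s, so V(t) = 3.48 − 0.053900 t and V(18.3) = 2.4936 m³.
Species balance (pure solvent in): dm/dt = −Q_out · m/V(t).
dm/m = −Q_out dt/(V₀ − 0.053900 t); integrating gives ln(m/m₀) = −(Q_out/(Q_in−Q_out)) ln(V/V₀).
m = m₀ (V₀/V)^(Q_out/(Q_in−Q_out)) = 32.2 × (3.48/2.4936)^(-1.9109) = 17.031 mg.

17.0 mg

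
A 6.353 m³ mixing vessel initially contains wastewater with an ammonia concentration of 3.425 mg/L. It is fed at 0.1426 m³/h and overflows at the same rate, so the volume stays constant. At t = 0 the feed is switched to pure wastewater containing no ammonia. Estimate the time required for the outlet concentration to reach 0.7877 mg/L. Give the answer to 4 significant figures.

65.48 h

Species balance: V dC/dt = Q(C_in − C) ⇒ τ = V/Q = 44.5512 h.
C(t) = C_in + (C₀ − C_in) e^(−t/τ). Set C = 0.7877 and solve for t:
e^(−t/τ) = (C − C_in)/(C₀ − C_in) = (0.7877 − 0)/(3.425 − 0) = 0.229985
t = −τ ln(…) = 44.5512 × 1.46974 = 65.4786 h.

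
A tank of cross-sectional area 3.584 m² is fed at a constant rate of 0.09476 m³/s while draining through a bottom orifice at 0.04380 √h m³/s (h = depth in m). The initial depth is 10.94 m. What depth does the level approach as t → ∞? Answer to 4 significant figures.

4.681 m

A dh/dt = Q_in − 0.04380 √h. Steady state requires inflow = outflow:
Q_in = 0.04380 √h_ss ⇒ √h_ss = 0.09476/0.04380 = 2.16347.
h_ss = 2.16347² = 4.68060 m. (Since h₀ = 10.94 m > h_ss, the level will fall toward this value.)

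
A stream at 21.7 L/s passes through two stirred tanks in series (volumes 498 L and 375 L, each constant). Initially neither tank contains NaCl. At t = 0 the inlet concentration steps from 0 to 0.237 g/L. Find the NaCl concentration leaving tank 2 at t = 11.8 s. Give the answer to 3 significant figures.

Time constants: τᵢ = Vᵢ/Q for each well-mixed tank.
τ₁ = 498/21.7 = 22.949 s; τ₂ = 375/21.7 = 17.281 s.
Tank 1: C₁ = C_in(1 − e^(−t/τ₁)). Tank 2 (τ₁ ≠ τ₂): C₂ = C_in[1 − (τ₁ e^(−t/τ₁) − τ₂ e^(−t/τ₂))/(τ₁ − τ₂)].
At t = 11.8: e^(−t/τ₁) = 0.59799, e^(−t/τ₂) = 0.50519.
C₂ = 0.237·[1 − (22.949·0.59799 − 17.281·0.50519)/(5.6682)] = 0.237·0.11906 = 0.028218 g/L.

0.0282 g/L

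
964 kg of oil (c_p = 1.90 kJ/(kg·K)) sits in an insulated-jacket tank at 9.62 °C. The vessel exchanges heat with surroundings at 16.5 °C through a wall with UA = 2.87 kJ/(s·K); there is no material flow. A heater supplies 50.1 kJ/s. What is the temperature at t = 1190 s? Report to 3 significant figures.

30.2 °C

M c_p dT/dt = −UA(T − T_amb) + Q̇.
dT/dt = (T_ss − T)/τ with T_ss = T_amb + Q̇/UA = 16.5 + 50.1/2.87 = 33.956 °C, τ = M c_p/UA = 964·1.90/2.87 = 638.19 s.
This is linear first-order; T(t) = T_ss + (T₀ − T_ss) e^(−t/τ).
T(1190) = 33.956 + (-24.336)·0.15495 = 30.186 °C.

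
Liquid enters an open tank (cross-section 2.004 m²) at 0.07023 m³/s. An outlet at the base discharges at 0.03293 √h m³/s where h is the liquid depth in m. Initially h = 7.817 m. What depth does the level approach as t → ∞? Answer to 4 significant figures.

4.548 m

Volume balance on the tank: A dh/dt = Q_in − 0.03293 √h. At steady state dh/dt = 0:
Q_in = 0.03293 √h_ss ⇒ √h_ss = 0.07023/0.03293 = 2.13271.
h_ss = 2.13271² = 4.54843 m. (Since h₀ = 7.817 m > h_ss, the level will fall toward this value.)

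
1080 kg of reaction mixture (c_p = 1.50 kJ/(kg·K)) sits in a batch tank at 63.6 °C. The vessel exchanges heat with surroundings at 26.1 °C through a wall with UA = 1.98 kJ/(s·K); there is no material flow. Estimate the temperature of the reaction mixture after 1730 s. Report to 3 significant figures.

30.6 °C

First-law balance (no shaft work): M c_p dT/dt = −UA(T − T_amb).
dT/dt = (T_ss − T)/τ with T_ss = T_amb = 26.100 °C, τ = M c_p/UA = 1080·1.50/1.98 = 818.18 s.
Integrating: T(t) = T_ss + (T₀ − T_ss) e^(−t/τ).
T(1730) = 26.100 + (37.500)·0.12070 = 30.626 °C.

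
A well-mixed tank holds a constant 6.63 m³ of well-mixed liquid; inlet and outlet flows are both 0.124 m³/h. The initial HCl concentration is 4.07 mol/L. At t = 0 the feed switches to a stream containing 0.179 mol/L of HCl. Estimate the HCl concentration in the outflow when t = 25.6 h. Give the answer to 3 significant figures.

2.59 mol/L

Species balance on the tank: V dC/dt = Q(C_in − C).
Rewrite as dC/dt + C/τ = C_in/τ, τ = V/Q = 53.468 h.
Solution: C(t) = C_in + (C₀ − C_in) e^(−t/τ).
C(25.6) = 0.179 + (4.07 − 0.179)·e^(−25.6/53.468) = 0.179 + (3.8910)·0.61953 = 2.5896 mol/L.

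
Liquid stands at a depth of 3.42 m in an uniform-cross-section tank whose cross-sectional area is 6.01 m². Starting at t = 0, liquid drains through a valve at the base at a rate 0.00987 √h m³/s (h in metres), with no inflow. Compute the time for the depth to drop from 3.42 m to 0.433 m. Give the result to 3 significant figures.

1450 s

A dh/dt = −Q_out = −0.00987 √h.
This is separable: 2 d(√h)/dt = −0.00987/A, so √h = √h₀ − (0.00987/(2A)) t.
t = 2A(√h₀ − √h)/0.00987 = 2·6.01·(√3.42 − √0.433)/0.00987
  = 12.020 × (1.8493 − 0.65803) / 0.00987 = 1450.8 s.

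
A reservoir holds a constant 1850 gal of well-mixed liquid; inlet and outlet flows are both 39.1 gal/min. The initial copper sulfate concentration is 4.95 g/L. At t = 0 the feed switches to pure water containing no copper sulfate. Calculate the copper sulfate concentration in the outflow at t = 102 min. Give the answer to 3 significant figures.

Species balance on the tank: V dC/dt = Q(C_in − C).
Rewrite as dC/dt + C/τ = C_in/τ, τ = V/Q = 47.315 min.
This is linear first-order; C(t) = C_in + (C₀ − C_in) e^(−t/τ).
C(102) = 0 + (4.95 − 0)·e^(−102/47.315) = 0 + (4.9500)·0.11581 = 0.57327 g/L.

0.573 g/L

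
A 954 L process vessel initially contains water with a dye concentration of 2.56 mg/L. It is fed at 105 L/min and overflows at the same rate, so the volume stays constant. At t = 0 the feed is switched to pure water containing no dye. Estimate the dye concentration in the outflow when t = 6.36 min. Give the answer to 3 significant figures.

Accumulation = in − out for the solute gives V dC/dt = Q(C_in − C).
So dC/dt = (C_in − C)/τ with τ = V/Q = 954/105 = 9.0857 min.
Integrating: C(t) = C_in + (C₀ − C_in) e^(−t/τ).
C(6.36) = 0 + (2.56 − 0)·e^(−6.36/9.0857) = 0 + (2.5600)·0.49659 = 1.2713 mg/L.

1.27 mg/L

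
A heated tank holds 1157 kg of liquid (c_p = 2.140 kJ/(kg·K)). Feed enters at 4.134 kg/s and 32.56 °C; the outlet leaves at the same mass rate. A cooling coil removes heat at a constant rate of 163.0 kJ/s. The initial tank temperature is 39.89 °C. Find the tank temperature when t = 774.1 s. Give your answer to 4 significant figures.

Energy balance: M c_p dT/dt = ṁ c_p (T_in − T) − 163.0.
Rearrange: dT/dt = (T_ss − T)/τ with τ = M/ṁ = 279.874 s and T_ss = T_in − Q̇/(ṁ c_p) = 14.1352 °C.
This is linear first-order; T(t) = T_ss + (T₀ − T_ss) e^(−t/τ).
T(774.1) = 14.1352 + (25.7548)·e^(−774.1/279.874) = 14.1352 + (25.7548)·0.0629204 = 15.7557 °C.

15.76 °C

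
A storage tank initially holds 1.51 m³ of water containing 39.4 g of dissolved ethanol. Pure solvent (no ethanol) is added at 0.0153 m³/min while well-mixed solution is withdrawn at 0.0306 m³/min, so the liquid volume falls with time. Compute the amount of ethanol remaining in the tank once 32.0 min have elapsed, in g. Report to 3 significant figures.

Total volume: dV/dt = Q_in − Q_out = -0.015300 m³/min, so V(t) = 1.51 − 0.015300 t and V(32.0) = 1.0204 m³.
Species balance (pure solvent in): dm/dt = −Q_out · m/V(t).
dm/m = −Q_out dt/(V₀ − 0.015300 t); integrating gives ln(m/m₀) = −(Q_out/(Q_in−Q_out)) ln(V/V₀).
m = m₀ (V₀/V)^(Q_out/(Q_in−Q_out)) = 39.4 × (1.51/1.0204)^(-2.0000) = 17.992 g.

18.0 g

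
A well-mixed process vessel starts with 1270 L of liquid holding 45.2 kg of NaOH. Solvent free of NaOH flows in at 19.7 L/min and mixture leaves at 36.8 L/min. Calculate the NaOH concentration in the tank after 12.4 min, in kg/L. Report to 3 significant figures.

Let m(t) be the amount of NaOH. Volume: V(t) = V₀ + (Q_in − Q_out) t = 1270 − 17.100 t; V(12.4) = 1058.0 L.
Solute balance: dm/dt = 0 − Q_out C = −Q_out m/V(t).
Separate: dm/m = −Q_out dt/V(t) ⇒ ln(m/m₀) = −(Q_out/(Q_in−Q_out)) ln(V/V₀).
m = m₀ (V₀/V)^(Q_out/(Q_in−Q_out)) = 45.2 × (1270/1058.0)^(-2.1520) = 30.508 kg.
C = m/V = 30.508/1058.0 = 0.028836 kg/L.

0.0288 kg/L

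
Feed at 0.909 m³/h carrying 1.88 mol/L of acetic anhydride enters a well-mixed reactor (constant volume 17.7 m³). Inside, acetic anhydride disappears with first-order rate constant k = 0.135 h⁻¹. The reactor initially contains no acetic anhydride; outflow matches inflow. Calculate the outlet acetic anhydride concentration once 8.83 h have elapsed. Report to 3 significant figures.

Species balance: V dC/dt = Q C_in − Q C − k V C.
This is linear with rate a = Q/V + k = 0.18636 h⁻¹.
C_ss = Q C_in/(Q + kV) = 0.51809 mol/L; C(t) = C_ss + (C₀ − C_ss) e^(−a t).
C(8.83) = 0.51809 + (-0.51809)·e^(−0.18636·8.83) = 0.51809 + (-0.51809)·0.19291 = 0.41814 mol/L.

0.418 mol/L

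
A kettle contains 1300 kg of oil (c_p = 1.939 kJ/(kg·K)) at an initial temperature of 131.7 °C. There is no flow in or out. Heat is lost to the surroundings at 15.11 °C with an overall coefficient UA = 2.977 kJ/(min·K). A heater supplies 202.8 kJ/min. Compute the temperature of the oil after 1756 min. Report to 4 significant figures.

Energy balance: M c_p dT/dt = −UA(T − T_amb) + Q̇.
dT/dt = (T_ss − T)/τ with T_ss = T_amb + Q̇/UA = 15.11 + 202.8/2.977 = 83.2323 °C, τ = M c_p/UA = 1300·1.939/2.977 = 846.725 min.
Solution: T(t) = T_ss + (T₀ − T_ss) e^(−t/τ).
T(1756) = 83.2323 + (48.4677)·0.125698 = 89.3246 °C.

89.32 °C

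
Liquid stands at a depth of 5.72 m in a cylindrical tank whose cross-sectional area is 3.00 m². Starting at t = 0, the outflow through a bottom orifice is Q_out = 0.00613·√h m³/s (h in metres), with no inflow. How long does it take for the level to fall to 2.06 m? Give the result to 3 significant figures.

With no inflow, A dh/dt = −0.00613 √h.
∫ h^(−1/2) dh = −(0.00613/A) ∫ dt, giving 2√h = 2√h₀ − (0.00613/A) t.
t = 2A(√h₀ − √h)/0.00613 = 2·3.00·(√5.72 − √2.06)/0.00613
  = 6.0000 × (2.3917 − 1.4353) / 0.00613 = 936.10 s.

936 s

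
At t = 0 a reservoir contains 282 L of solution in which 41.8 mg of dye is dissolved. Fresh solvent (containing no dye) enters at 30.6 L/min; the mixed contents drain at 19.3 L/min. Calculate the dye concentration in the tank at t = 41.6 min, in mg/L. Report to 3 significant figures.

0.0104 mg/L

Total volume: dV/dt = Q_in − Q_out = 11.300 L/min, so V(t) = 282 + 11.300 t and V(41.6) = 752.08 L.
No dye enters, so dm/dt = −Q_out · (m/V).
Separate: dm/m = −Q_out dt/V(t) ⇒ ln(m/m₀) = −(Q_out/(Q_in−Q_out)) ln(V/V₀).
m = m₀ (V₀/V)^(Q_out/(Q_in−Q_out)) = 41.8 × (282/752.08)^(1.7080) = 7.8263 mg.
C = m/V = 7.8263/752.08 = 0.010406 mg/L.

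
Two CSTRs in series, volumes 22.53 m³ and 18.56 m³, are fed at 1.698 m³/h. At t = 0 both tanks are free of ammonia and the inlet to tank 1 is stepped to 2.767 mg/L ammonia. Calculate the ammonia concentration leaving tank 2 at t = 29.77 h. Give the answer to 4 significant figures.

1.950 mg/L

Time constants: τᵢ = Vᵢ/Q for each well-mixed tank.
τ₁ = 22.53/1.698 = 13.2686 h; τ₂ = 18.56/1.698 = 10.9305 h.
Solving the cascade with C₁(0)=C₂(0)=0 gives C₂(t) = C_in[1 − (τ₁ e^(−t/τ₁) − τ₂ e^(−t/τ₂))/(τ₁ − τ₂)].
At t = 29.77: e^(−t/τ₁) = 0.106071, e^(−t/τ₂) = 0.0656400.
C₂ = 2.767·[1 − (13.2686·0.106071 − 10.9305·0.0656400)/(2.33804)] = 2.767·0.704914 = 1.95050 mg/L.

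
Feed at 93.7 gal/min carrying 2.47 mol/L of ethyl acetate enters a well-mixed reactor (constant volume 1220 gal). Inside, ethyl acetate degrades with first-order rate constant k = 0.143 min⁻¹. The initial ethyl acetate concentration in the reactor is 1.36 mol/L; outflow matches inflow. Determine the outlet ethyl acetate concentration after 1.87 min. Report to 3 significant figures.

1.19 mol/L

V dC/dt = Q(C_in − C) − k V C.
dC/dt = (Q/V) C_in − (Q/V + k) C; effective rate a = Q/V + k = 0.076803 + 0.143 = 0.21980 min⁻¹.
C_ss = Q C_in/(Q + kV) = 0.86306 mol/L; C(t) = C_ss + (C₀ − C_ss) e^(−a t).
C(1.87) = 0.86306 + (0.49694)·e^(−0.21980·1.87) = 0.86306 + (0.49694)·0.66297 = 1.1925 mol/L.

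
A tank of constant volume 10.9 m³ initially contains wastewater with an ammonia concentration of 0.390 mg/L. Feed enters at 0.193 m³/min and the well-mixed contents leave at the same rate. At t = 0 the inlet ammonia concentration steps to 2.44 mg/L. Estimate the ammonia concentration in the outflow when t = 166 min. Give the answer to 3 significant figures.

2.33 mg/L

Unsteady species balance (constant V, well mixed): V dC/dt = Q(C_in − C).
So dC/dt = (C_in − C)/τ with τ = V/Q = 10.9/0.193 = 56.477 min.
Solution: C(t) = C_in + (C₀ − C_in) e^(−t/τ).
C(166) = 2.44 + (0.390 − 2.44)·e^(−166/56.477) = 2.44 + (-2.0500)·0.052905 = 2.3315 mg/L.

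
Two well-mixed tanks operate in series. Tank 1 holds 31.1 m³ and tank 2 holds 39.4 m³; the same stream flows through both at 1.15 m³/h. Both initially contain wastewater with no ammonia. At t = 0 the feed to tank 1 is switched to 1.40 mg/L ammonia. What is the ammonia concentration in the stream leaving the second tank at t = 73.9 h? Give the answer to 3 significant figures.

0.972 mg/L

Time constants: τᵢ = Vᵢ/Q for each well-mixed tank.
τ₁ = 31.1/1.15 = 27.043 h; τ₂ = 39.4/1.15 = 34.261 h.
Tank 1: C₁ = C_in(1 − e^(−t/τ₁)). Tank 2 (τ₁ ≠ τ₂): C₂ = C_in[1 − (τ₁ e^(−t/τ₁) − τ₂ e^(−t/τ₂))/(τ₁ − τ₂)].
At t = 73.9: e^(−t/τ₁) = 0.065048, e^(−t/τ₂) = 0.11567.
C₂ = 1.40·[1 − (27.043·0.065048 − 34.261·0.11567)/(-7.2174)] = 1.40·0.69463 = 0.97248 mg/L.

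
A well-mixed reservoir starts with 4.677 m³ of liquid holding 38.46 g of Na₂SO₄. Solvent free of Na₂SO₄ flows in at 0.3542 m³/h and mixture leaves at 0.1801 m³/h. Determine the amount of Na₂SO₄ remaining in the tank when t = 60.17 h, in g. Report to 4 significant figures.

Let m(t) be the amount of Na₂SO₄. Volume: V(t) = V₀ + (Q_in − Q_out) t = 4.677 + 0.174100 t; V(60.17) = 15.1526 m³.
Species balance (pure solvent in): dm/dt = −Q_out · m/V(t).
dm/m = −Q_out dt/(V₀ + 0.174100 t); integrating gives ln(m/m₀) = −(Q_out/(Q_in−Q_out)) ln(V/V₀).
m = m₀ (V₀/V)^(Q_out/(Q_in−Q_out)) = 38.46 × (4.677/15.1526)^(1.03446) = 11.3998 g.

11.40 g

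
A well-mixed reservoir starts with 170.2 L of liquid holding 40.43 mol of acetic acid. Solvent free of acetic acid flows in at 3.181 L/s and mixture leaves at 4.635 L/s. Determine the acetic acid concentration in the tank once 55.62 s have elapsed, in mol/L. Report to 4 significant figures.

Let m(t) be the amount of acetic acid. Volume: V(t) = V₀ + (Q_in − Q_out) t = 170.2 − 1.45400 t; V(55.62) = 89.3285 L.
Species balance (pure solvent in): dm/dt = −Q_out · m/V(t).
dm/m = −Q_out dt/(V₀ − 1.45400 t); integrating gives ln(m/m₀) = −(Q_out/(Q_in−Q_out)) ln(V/V₀).
m = m₀ (V₀/V)^(Q_out/(Q_in−Q_out)) = 40.43 × (170.2/89.3285)^(-3.18776) = 5.17880 mol.
C = m/V = 5.17880/89.3285 = 0.0579747 mol/L.

0.05797 mol/L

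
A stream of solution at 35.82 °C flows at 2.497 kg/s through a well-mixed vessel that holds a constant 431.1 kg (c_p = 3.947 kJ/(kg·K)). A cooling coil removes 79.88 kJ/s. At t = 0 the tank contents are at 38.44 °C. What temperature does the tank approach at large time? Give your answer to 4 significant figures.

M c_p dT/dt = ṁ c_p (T_in − T) − Q̇.
At steady state dT/dt = 0 ⇒ T_ss = T_in − Q̇/(ṁ c_p) = 35.82 − 79.88/(2.497·3.947) = 27.7150 °C.

27.72 °C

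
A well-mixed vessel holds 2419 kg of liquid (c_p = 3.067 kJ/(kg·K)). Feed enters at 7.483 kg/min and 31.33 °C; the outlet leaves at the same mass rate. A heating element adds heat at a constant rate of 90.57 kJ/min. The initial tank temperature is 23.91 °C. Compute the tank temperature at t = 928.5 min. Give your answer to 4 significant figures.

Heat balance on the well-mixed liquid: M c_p dT/dt = ṁ c_p (T_in − T) + 90.57.
Rearrange: dT/dt = (T_ss − T)/τ with τ = M/ṁ = 323.266 min and T_ss = T_in + Q̇/(ṁ c_p) = 35.2763 °C.
Integrating: T(t) = T_ss + (T₀ − T_ss) e^(−t/τ).
T(928.5) = 35.2763 + (-11.3663)·e^(−928.5/323.266) = 35.2763 + (-11.3663)·0.0565717 = 34.6333 °C.

34.63 °C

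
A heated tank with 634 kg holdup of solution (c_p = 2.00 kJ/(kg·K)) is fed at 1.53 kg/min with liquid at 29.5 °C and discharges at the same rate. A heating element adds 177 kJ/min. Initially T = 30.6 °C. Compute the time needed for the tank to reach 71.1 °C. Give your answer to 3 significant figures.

Unsteady energy balance on the tank contents: M c_p dT/dt = ṁ c_p (T_in − T) + 177.
τ = M/ṁ = 414.38 min; T_ss = T_in + Q̇/(ṁ c_p) = 87.343 °C.
T(t) = T_ss + (T₀ − T_ss) e^(−t/τ). Set T = 71.1:
e^(−t/τ) = (71.1 − 87.343)/(30.6 − 87.343) = 0.28626
t = −414.38 · ln(0.28626) = 518.33 min.

518 min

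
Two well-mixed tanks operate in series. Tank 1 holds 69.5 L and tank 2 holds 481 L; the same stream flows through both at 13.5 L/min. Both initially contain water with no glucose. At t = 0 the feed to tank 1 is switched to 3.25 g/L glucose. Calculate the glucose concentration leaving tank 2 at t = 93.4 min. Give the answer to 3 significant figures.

2.97 g/L

Species balance on tank i: dCᵢ/dt = (Cᵢ₋₁ − Cᵢ)/τᵢ with τᵢ = Vᵢ/Q.
τ₁ = 69.5/13.5 = 5.1481 min; τ₂ = 481/13.5 = 35.630 min.
Tank 1: C₁ = C_in(1 − e^(−t/τ₁)). Tank 2 (τ₁ ≠ τ₂): C₂ = C_in[1 − (τ₁ e^(−t/τ₁) − τ₂ e^(−t/τ₂))/(τ₁ − τ₂)].
At t = 93.4: e^(−t/τ₁) = 1.3208e-08, e^(−t/τ₂) = 0.072700.
C₂ = 3.25·[1 − (5.1481·1.3208e-08 − 35.630·0.072700)/(-30.481)] = 3.25·0.91502 = 2.9738 g/L.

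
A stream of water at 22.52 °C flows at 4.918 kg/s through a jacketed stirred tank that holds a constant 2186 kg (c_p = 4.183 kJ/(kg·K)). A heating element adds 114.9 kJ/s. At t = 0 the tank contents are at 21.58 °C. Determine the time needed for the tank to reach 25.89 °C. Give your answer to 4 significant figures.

Unsteady energy balance on the tank contents: M c_p dT/dt = ṁ c_p (T_in − T) + 114.9.
τ = M/ṁ = 444.490 s; T_ss = T_in + Q̇/(ṁ c_p) = 28.1053 °C.
T(t) = T_ss + (T₀ − T_ss) e^(−t/τ). Set T = 25.89:
e^(−t/τ) = (25.89 − 28.1053)/(21.58 − 28.1053) = 0.339490
t = −444.490 · ln(0.339490) = 480.187 s.

480.2 s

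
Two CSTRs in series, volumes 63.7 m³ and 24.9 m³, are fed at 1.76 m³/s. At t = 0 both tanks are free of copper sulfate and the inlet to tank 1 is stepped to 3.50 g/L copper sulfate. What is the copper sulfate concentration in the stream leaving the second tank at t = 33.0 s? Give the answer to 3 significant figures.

1.41 g/L

Time constants: τᵢ = Vᵢ/Q for each well-mixed tank.
τ₁ = 63.7/1.76 = 36.193 s; τ₂ = 24.9/1.76 = 14.148 s.
Solving the cascade with C₁(0)=C₂(0)=0 gives C₂(t) = C_in[1 − (τ₁ e^(−t/τ₁) − τ₂ e^(−t/τ₂))/(τ₁ − τ₂)].
At t = 33.0: e^(−t/τ₁) = 0.40181, e^(−t/τ₂) = 0.097050.
C₂ = 3.50·[1 − (36.193·0.40181 − 14.148·0.097050)/(22.045)] = 3.50·0.40261 = 1.4091 g/L.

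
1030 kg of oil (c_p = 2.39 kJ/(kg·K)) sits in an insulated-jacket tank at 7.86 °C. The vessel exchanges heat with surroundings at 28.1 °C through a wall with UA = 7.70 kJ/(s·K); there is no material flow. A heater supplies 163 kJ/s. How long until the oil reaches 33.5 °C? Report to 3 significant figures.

M c_p dT/dt = −UA(T − T_amb) + Q̇.
τ = M c_p/UA = 319.70 s; T_ss = T_amb + Q̇/UA = 28.1 + 163/7.70 = 49.269 °C.
T(t) = T_ss + (T₀ − T_ss)e^(−t/τ); set T = 33.5:
t = −τ ln[(T − T_ss)/(T₀ − T_ss)] = −319.70 · ln(0.38081) = 308.66 s.

309 s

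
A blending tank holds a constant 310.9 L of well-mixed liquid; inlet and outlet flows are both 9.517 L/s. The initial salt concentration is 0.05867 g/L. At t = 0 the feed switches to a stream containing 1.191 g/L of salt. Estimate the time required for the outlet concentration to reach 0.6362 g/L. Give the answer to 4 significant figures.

23.31 s

Species balance: V dC/dt = Q(C_in − C) ⇒ τ = V/Q = 32.6679 s.
C(t) = C_in + (C₀ − C_in) e^(−t/τ). Set C = 0.6362 and solve for t:
e^(−t/τ) = (C − C_in)/(C₀ − C_in) = (0.6362 − 1.191)/(0.05867 − 1.191) = 0.489963
t = −τ ln(…) = 32.6679 × 0.713425 = 23.3061 s.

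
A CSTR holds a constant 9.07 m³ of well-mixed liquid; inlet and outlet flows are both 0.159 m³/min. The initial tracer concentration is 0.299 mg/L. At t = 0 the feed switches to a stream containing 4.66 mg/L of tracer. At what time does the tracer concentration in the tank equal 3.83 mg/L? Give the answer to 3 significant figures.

94.6 min

Transient balance on the dissolved component: V dC/dt = Q(C_in − C), so τ = V/Q = 57.044 min.
C(t) = C_in + (C₀ − C_in) e^(−t/τ). Set C = 3.83 and solve for t:
e^(−t/τ) = (C − C_in)/(C₀ − C_in) = (3.83 − 4.66)/(0.299 − 4.66) = 0.19032
t = −τ ln(…) = 57.044 × 1.6590 = 94.638 min.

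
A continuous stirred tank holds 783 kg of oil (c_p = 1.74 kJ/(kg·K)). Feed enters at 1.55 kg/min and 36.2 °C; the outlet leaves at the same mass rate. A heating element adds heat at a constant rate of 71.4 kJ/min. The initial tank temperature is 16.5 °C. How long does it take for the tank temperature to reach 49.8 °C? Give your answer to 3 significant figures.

Heat balance on the well-mixed liquid: M c_p dT/dt = ṁ c_p (T_in − T) + 71.4.
τ = M/ṁ = 505.16 min; T_ss = T_in + Q̇/(ṁ c_p) = 62.674 °C.
T(t) = T_ss + (T₀ − T_ss) e^(−t/τ). Set T = 49.8:
e^(−t/τ) = (49.8 − 62.674)/(16.5 − 62.674) = 0.27881
t = −505.16 · ln(0.27881) = 645.20 min.

645 min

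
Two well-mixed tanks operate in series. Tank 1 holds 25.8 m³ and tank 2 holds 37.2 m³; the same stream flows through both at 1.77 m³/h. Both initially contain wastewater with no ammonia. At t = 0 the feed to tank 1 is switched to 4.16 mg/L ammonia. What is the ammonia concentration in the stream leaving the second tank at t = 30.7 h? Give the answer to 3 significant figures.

Time constants: τᵢ = Vᵢ/Q for each well-mixed tank.
τ₁ = 25.8/1.77 = 14.576 h; τ₂ = 37.2/1.77 = 21.017 h.
Solving the cascade with C₁(0)=C₂(0)=0 gives C₂(t) = C_in[1 − (τ₁ e^(−t/τ₁) − τ₂ e^(−t/τ₂))/(τ₁ − τ₂)].
At t = 30.7: e^(−t/τ₁) = 0.12170, e^(−t/τ₂) = 0.23207.
C₂ = 4.16·[1 − (14.576·0.12170 − 21.017·0.23207)/(-6.4407)] = 4.16·0.51816 = 2.1556 mg/L.

2.16 mg/L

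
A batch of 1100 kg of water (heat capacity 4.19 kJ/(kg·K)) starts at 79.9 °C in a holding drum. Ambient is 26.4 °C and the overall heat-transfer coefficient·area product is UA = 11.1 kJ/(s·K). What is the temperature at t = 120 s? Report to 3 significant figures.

Lumped-capacitance energy balance: M c_p dT/dt = UA(T_amb − T).
dT/dt = (T_ss − T)/τ with T_ss = T_amb = 26.400 °C, τ = M c_p/UA = 1100·4.19/11.1 = 415.23 s.
Solution: T(t) = T_ss + (T₀ − T_ss) e^(−t/τ).
T(120) = 26.400 + (53.500)·0.74901 = 66.472 °C.

66.5 °C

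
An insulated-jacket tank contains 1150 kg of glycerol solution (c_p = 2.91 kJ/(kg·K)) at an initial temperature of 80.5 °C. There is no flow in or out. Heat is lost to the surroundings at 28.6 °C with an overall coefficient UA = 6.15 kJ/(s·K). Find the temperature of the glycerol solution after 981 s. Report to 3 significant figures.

37.2 °C

Lumped-capacitance energy balance: M c_p dT/dt = UA(T_amb − T).
dT/dt = (T_ss − T)/τ with T_ss = T_amb = 28.600 °C, τ = M c_p/UA = 1150·2.91/6.15 = 544.15 s.
T approaches T_ss exponentially: T(t) = T_ss + (T₀ − T_ss) e^(−t/τ).
T(981) = 28.600 + (51.900)·0.16483 = 37.155 °C.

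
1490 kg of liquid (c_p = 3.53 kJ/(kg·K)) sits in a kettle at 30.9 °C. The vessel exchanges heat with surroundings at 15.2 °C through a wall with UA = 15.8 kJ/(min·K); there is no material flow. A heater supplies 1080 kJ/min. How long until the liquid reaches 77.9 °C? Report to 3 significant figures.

743 min

Lumped-capacitance energy balance: M c_p dT/dt = UA(T_amb − T) + Q̇.
τ = M c_p/UA = 332.89 min; T_ss = T_amb + Q̇/UA = 15.2 + 1080/15.8 = 83.554 °C.
T(t) = T_ss + (T₀ − T_ss)e^(−t/τ); set T = 77.9:
t = −τ ln[(T − T_ss)/(T₀ − T_ss)] = −332.89 · ln(0.10739) = 742.79 min.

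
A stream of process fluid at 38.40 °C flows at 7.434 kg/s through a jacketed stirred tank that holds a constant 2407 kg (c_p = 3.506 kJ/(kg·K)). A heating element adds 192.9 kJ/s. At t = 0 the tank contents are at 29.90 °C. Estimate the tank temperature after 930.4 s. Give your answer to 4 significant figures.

44.90 °C

M c_p dT/dt = ṁ c_p (T_in − T) + Q̇.
Rearrange: dT/dt = (T_ss − T)/τ with τ = M/ṁ = 323.783 s and T_ss = T_in + Q̇/(ṁ c_p) = 45.8011 °C.
This is linear first-order; T(t) = T_ss + (T₀ − T_ss) e^(−t/τ).
T(930.4) = 45.8011 + (-15.9011)·e^(−930.4/323.783) = 45.8011 + (-15.9011)·0.0564990 = 44.9027 °C.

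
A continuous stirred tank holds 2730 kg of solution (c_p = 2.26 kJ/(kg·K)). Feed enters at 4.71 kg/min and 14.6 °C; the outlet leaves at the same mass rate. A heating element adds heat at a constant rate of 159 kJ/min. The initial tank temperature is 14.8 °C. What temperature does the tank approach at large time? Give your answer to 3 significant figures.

29.5 °C

Heat balance on the well-mixed liquid: M c_p dT/dt = ṁ c_p (T_in − T) + 159.
At steady state dT/dt = 0 ⇒ T_ss = T_in + Q̇/(ṁ c_p) = 14.6 + 159/(4.71·2.26) = 29.537 °C.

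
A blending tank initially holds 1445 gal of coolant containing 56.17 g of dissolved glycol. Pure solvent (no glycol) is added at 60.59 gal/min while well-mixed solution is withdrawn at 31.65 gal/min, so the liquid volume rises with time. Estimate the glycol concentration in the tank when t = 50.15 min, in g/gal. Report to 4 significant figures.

Let m(t) be the amount of glycol. Volume: V(t) = V₀ + (Q_in − Q_out) t = 1445 + 28.9400 t; V(50.15) = 2896.34 gal.
Species balance (pure solvent in): dm/dt = −Q_out · m/V(t).
dm/m = −Q_out dt/(V₀ + 28.9400 t); integrating gives ln(m/m₀) = −(Q_out/(Q_in−Q_out)) ln(V/V₀).
m = m₀ (V₀/V)^(Q_out/(Q_in−Q_out)) = 56.17 × (1445/2896.34)^(1.09364) = 26.2570 g.
C = m/V = 26.2570/2896.34 = 0.00906556 g/gal.

0.009066 g/gal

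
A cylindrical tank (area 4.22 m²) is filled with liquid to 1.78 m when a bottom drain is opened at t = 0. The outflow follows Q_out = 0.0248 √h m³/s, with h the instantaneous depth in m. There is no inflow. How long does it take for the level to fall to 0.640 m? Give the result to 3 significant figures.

182 s

Volume balance on the tank: A dh/dt = −0.0248 √h.
∫ h^(−1/2) dh = −(0.0248/A) ∫ dt, giving 2√h = 2√h₀ − (0.0248/A) t.
t = 2A(√h₀ − √h)/0.0248 = 2·4.22·(√1.78 − √0.640)/0.0248
  = 8.4400 × (1.3342 − 0.80000) / 0.0248 = 181.79 s.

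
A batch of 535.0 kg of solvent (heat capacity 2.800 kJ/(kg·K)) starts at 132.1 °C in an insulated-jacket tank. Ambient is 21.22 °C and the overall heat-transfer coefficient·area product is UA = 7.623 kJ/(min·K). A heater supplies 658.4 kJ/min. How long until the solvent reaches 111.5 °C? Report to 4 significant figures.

M c_p dT/dt = −UA(T − T_amb) + Q̇.
τ = M c_p/UA = 196.511 min; T_ss = T_amb + Q̇/UA = 21.22 + 658.4/7.623 = 107.590 °C.
T(t) = T_ss + (T₀ − T_ss)e^(−t/τ); set T = 111.5:
t = −τ ln[(T − T_ss)/(T₀ − T_ss)] = −196.511 · ln(0.159520) = 360.712 min.

360.7 min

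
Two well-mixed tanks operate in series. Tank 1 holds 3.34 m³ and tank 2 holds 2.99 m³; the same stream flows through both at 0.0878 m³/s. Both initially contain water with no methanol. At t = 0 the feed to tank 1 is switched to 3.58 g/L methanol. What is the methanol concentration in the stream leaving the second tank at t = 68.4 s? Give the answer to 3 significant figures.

2.03 g/L

Each tank obeys Vᵢ dCᵢ/dt = Q(Cᵢ₋₁ − Cᵢ), so τᵢ = Vᵢ/Q.
τ₁ = 3.34/0.0878 = 38.041 s; τ₂ = 2.99/0.0878 = 34.055 s.
Tank 1: C₁ = C_in(1 − e^(−t/τ₁)). Tank 2 (τ₁ ≠ τ₂): C₂ = C_in[1 − (τ₁ e^(−t/τ₁) − τ₂ e^(−t/τ₂))/(τ₁ − τ₂)].
At t = 68.4: e^(−t/τ₁) = 0.16562, e^(−t/τ₂) = 0.13419.
C₂ = 3.58·[1 − (38.041·0.16562 − 34.055·0.13419)/(3.9863)] = 3.58·0.56584 = 2.0257 g/L.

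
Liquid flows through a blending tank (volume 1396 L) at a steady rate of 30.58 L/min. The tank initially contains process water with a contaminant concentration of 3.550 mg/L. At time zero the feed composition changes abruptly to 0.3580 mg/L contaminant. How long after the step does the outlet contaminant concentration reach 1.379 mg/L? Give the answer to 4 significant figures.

52.04 min

Species balance: V dC/dt = Q(C_in − C) ⇒ τ = V/Q = 45.6508 min.
C(t) = C_in + (C₀ − C_in) e^(−t/τ). Set C = 1.379 and solve for t:
e^(−t/τ) = (C − C_in)/(C₀ − C_in) = (1.379 − 0.3580)/(3.550 − 0.3580) = 0.319862
t = −τ ln(…) = 45.6508 × 1.13987 = 52.0357 min.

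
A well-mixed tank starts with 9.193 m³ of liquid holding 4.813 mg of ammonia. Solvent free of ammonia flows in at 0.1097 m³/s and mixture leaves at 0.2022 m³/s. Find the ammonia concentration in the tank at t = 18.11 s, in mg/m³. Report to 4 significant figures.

Total volume: dV/dt = Q_in − Q_out = -0.0925000 m³/s, so V(t) = 9.193 − 0.0925000 t and V(18.11) = 7.51783 m³.
Species balance (pure solvent in): dm/dt = −Q_out · m/V(t).
dm/m = −Q_out dt/(V₀ − 0.0925000 t); integrating gives ln(m/m₀) = −(Q_out/(Q_in−Q_out)) ln(V/V₀).
m = m₀ (V₀/V)^(Q_out/(Q_in−Q_out)) = 4.813 × (9.193/7.51783)^(-2.18595) = 3.10056 mg.
C = m/V = 3.10056/7.51783 = 0.412428 mg/m³.

0.4124 mg/m³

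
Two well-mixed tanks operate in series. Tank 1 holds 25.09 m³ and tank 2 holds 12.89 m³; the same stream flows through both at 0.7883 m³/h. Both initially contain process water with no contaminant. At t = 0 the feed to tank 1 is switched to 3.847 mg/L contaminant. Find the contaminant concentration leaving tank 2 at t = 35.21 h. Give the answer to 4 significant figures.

1.702 mg/L

Each tank obeys Vᵢ dCᵢ/dt = Q(Cᵢ₋₁ − Cᵢ), so τᵢ = Vᵢ/Q.
τ₁ = 25.09/0.7883 = 31.8280 h; τ₂ = 12.89/0.7883 = 16.3516 h.
Solving the cascade with C₁(0)=C₂(0)=0 gives C₂(t) = C_in[1 − (τ₁ e^(−t/τ₁) − τ₂ e^(−t/τ₂))/(τ₁ − τ₂)].
At t = 35.21: e^(−t/τ₁) = 0.330794, e^(−t/τ₂) = 0.116100.
C₂ = 3.847·[1 − (31.8280·0.330794 − 16.3516·0.116100)/(15.4763)] = 3.847·0.442370 = 1.70180 mg/L.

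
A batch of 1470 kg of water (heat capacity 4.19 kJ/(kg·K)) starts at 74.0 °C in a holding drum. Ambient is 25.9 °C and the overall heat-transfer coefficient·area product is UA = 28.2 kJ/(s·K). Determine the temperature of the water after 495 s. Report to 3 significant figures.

30.9 °C

Energy balance: M c_p dT/dt = −UA(T − T_amb).
dT/dt = (T_ss − T)/τ with T_ss = T_amb = 25.900 °C, τ = M c_p/UA = 1470·4.19/28.2 = 218.41 s.
T approaches T_ss exponentially: T(t) = T_ss + (T₀ − T_ss) e^(−t/τ).
T(495) = 25.900 + (48.100)·0.10369 = 30.888 °C.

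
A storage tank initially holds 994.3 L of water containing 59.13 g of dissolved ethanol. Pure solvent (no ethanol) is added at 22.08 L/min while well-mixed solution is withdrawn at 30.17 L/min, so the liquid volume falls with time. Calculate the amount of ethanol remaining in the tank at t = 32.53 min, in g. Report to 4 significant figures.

Let m(t) be the amount of ethanol. Volume: V(t) = V₀ + (Q_in − Q_out) t = 994.3 − 8.09000 t; V(32.53) = 731.132 L.
Solute balance: dm/dt = 0 − Q_out C = −Q_out m/V(t).
dm/m = −Q_out dt/(V₀ − 8.09000 t); integrating gives ln(m/m₀) = −(Q_out/(Q_in−Q_out)) ln(V/V₀).
m = m₀ (V₀/V)^(Q_out/(Q_in−Q_out)) = 59.13 × (994.3/731.132)^(-3.72930) = 18.7874 g.

18.79 g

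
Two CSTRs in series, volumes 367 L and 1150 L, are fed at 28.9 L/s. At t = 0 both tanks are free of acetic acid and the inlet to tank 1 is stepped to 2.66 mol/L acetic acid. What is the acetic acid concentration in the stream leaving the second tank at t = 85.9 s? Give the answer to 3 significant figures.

2.21 mol/L

Time constants: τᵢ = Vᵢ/Q for each well-mixed tank.
τ₁ = 367/28.9 = 12.699 s; τ₂ = 1150/28.9 = 39.792 s.
Solving the cascade with C₁(0)=C₂(0)=0 gives C₂(t) = C_in[1 − (τ₁ e^(−t/τ₁) − τ₂ e^(−t/τ₂))/(τ₁ − τ₂)].
At t = 85.9: e^(−t/τ₁) = 0.0011542, e^(−t/τ₂) = 0.11547.
C₂ = 2.66·[1 − (12.699·0.0011542 − 39.792·0.11547)/(-27.093)] = 2.66·0.83094 = 2.2103 mol/L.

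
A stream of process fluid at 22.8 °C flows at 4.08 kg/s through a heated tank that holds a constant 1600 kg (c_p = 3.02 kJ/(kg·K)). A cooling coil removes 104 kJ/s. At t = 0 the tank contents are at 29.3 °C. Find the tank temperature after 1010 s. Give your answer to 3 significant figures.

M c_p dT/dt = ṁ c_p (T_in − T) − Q̇.
Rearrange: dT/dt = (T_ss − T)/τ with τ = M/ṁ = 392.16 s and T_ss = T_in − Q̇/(ṁ c_p) = 14.360 °C.
This is linear first-order; T(t) = T_ss + (T₀ − T_ss) e^(−t/τ).
T(1010) = 14.360 + (14.940)·e^(−1010/392.16) = 14.360 + (14.940)·0.076116 = 15.497 °C.

15.5 °C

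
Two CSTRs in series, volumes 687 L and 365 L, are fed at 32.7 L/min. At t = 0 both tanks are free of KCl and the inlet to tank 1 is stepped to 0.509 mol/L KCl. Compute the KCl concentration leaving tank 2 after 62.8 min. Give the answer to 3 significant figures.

0.456 mol/L

Species balance on tank i: dCᵢ/dt = (Cᵢ₋₁ − Cᵢ)/τᵢ with τᵢ = Vᵢ/Q.
τ₁ = 687/32.7 = 21.009 min; τ₂ = 365/32.7 = 11.162 min.
Solving the cascade with C₁(0)=C₂(0)=0 gives C₂(t) = C_in[1 − (τ₁ e^(−t/τ₁) − τ₂ e^(−t/τ₂))/(τ₁ − τ₂)].
At t = 62.8: e^(−t/τ₁) = 0.050329, e^(−t/τ₂) = 0.0036023.
C₂ = 0.509·[1 − (21.009·0.050329 − 11.162·0.0036023)/(9.8471)] = 0.509·0.89670 = 0.45642 mol/L.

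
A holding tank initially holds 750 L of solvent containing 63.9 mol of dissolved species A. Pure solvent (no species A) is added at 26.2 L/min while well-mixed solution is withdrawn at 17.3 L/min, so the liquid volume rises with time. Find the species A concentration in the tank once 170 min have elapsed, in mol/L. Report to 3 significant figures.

0.00330 mol/L

Total volume: dV/dt = Q_in − Q_out = 8.9000 L/min, so V(t) = 750 + 8.9000 t and V(170) = 2263.0 L.
Solute balance: dm/dt = 0 − Q_out C = −Q_out m/V(t).
dm/m = −Q_out dt/(V₀ + 8.9000 t); integrating gives ln(m/m₀) = −(Q_out/(Q_in−Q_out)) ln(V/V₀).
m = m₀ (V₀/V)^(Q_out/(Q_in−Q_out)) = 63.9 × (750/2263.0)^(1.9438) = 7.4679 mol.
C = m/V = 7.4679/2263.0 = 0.0033000 mol/L.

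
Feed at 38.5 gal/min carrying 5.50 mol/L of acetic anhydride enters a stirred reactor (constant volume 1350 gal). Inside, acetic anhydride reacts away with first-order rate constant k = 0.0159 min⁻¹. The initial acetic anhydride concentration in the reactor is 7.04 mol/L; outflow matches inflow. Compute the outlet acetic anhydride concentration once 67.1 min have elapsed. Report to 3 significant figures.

Accumulation = in − out − consumed: V dC/dt = Q C_in − Q C − k V C.
This is linear with rate a = Q/V + k = 0.044419 min⁻¹.
C_ss = Q C_in/(Q + kV) = 3.5312 mol/L; C(t) = C_ss + (C₀ − C_ss) e^(−a t).
C(67.1) = 3.5312 + (3.5088)·e^(−0.044419·67.1) = 3.5312 + (3.5088)·0.050768 = 3.7094 mol/L.

3.71 mol/L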